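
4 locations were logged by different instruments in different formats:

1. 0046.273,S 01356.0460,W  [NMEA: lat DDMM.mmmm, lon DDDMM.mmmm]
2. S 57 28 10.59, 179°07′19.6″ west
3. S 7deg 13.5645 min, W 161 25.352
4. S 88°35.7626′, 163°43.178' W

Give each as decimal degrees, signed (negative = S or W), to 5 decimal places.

Point 1:
  Latitude: degrees = first 2 digits = 0, minutes = 46.273; 0 + 46.273/60 = 0.771217
  hemisphere S, so the sign is −
  λ: split at 3 digits → 013° and 56.046′; 13 + 56.046/60 = 13.934100
  hemisphere W, so the sign is −
Point 2:
  Latitude: 28′ + 10.59″ = 28.17650′; 57 + 28.17650/60 = 57.469608
  S → negative
  Longitude: 179° + 7/60 + 19.6/3600 = 179 + 0.116667 + 0.005444 = 179.122111
  W ⇒ negate
Point 3:
  Latitude: 7 + 13.5645/60 = 7.226075
  S → negative
  λ: 161 + 25.352/60 = 161.422533
  W → negative
Point 4:
  Lat: 88 + 35.7626/60 = 88.596043
  S → negative
  Lon: 163 + 43.178/60 = 163.719633
  hemisphere W, so the sign is −

1. -0.77122, -13.93410
2. -57.46961, -179.12211
3. -7.22608, -161.42253
4. -88.59604, -163.71963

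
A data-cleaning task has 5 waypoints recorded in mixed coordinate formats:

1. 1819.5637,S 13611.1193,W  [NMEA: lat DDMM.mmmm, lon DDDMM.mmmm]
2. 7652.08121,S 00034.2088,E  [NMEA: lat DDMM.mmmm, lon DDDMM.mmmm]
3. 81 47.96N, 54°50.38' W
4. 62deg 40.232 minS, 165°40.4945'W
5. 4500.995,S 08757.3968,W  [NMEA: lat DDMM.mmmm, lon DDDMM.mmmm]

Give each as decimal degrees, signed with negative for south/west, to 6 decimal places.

1. -18.326062, -136.185322
2. -76.868020, 0.570147
3. 81.799333, -54.839667
4. -62.670533, -165.674908
5. -45.016583, -87.956613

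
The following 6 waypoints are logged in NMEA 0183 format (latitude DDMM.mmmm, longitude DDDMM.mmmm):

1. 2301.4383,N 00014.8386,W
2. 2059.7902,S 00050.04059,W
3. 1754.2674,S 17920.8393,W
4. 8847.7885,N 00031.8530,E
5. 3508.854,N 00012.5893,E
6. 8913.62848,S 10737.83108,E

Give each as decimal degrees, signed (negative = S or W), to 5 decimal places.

Point 1:
  Latitude: degrees = first 2 digits = 23, minutes = 1.4383; 23 + 1.4383/60 = 23.023972
  N → positive
  Longitude: degrees = first 3 digits = 0, minutes = 14.8386; 0 + 14.8386/60 = 0.247310
  hemisphere W, so the sign is −
Point 2:
  Latitude: degrees = first 2 digits = 20, minutes = 59.7902; 20 + 59.7902/60 = 20.996503
  S → negative
  Longitude: split at 3 digits → 000° and 50.04059′; 0 + 50.04059/60 = 0.834010
  W → negative
Point 3:
  Lat: split at 2 digits → 17° and 54.2674′; 17 + 54.2674/60 = 17.904457
  hemisphere S, so the sign is −
  Longitude: split at 3 digits → 179° and 20.8393′; 179 + 20.8393/60 = 179.347322
  hemisphere W, so the sign is −
Point 4:
  Lat: degrees = first 2 digits = 88, minutes = 47.7885; 88 + 47.7885/60 = 88.796475
  N ⇒ keep positive
  Lon: degrees = first 3 digits = 0, minutes = 31.853; 0 + 31.853/60 = 0.530883
  E → positive
Point 5:
  Latitude: degrees = first 2 digits = 35, minutes = 8.854; 35 + 8.854/60 = 35.147567
  N ⇒ keep positive
  λ: degrees = first 3 digits = 0, minutes = 12.5893; 0 + 12.5893/60 = 0.209822
  E ⇒ keep positive
Point 6:
  Lat: split at 2 digits → 89° and 13.62848′; 89 + 13.62848/60 = 89.227141
  S ⇒ negate
  Longitude: degrees = first 3 digits = 107, minutes = 37.83108; 107 + 37.83108/60 = 107.630518
  E ⇒ keep positive

1. 23.02397, -0.24731
2. -20.99650, -0.83401
3. -17.90446, -179.34732
4. 88.79648, 0.53088
5. 35.14757, 0.20982
6. -89.22714, 107.63052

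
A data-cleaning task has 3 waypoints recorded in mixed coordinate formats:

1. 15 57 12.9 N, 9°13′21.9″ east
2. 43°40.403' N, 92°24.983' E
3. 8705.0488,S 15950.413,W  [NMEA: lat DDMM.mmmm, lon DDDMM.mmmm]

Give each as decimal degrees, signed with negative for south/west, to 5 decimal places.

Point 1:
  Latitude: 15 + 57/60 + 12.9/3600 = 15.953583
  N → positive
  Lon: 13′ + 21.9″ = 13.36500′; 9 + 13.36500/60 = 9.222750
  E → positive
Point 2:
  Latitude: 43 + 40.403/60 = 43.673383
  N ⇒ keep positive
  Longitude: 24.983′ = 0.416383°; total 92.416383
  E ⇒ keep positive
Point 3:
  Latitude: degrees = first 2 digits = 87, minutes = 5.0488; 87 + 5.0488/60 = 87.084147
  hemisphere S, so the sign is −
  λ: split at 3 digits → 159° and 50.413′; 159 + 50.413/60 = 159.840217
  hemisphere W, so the sign is −

1. 15.95358, 9.22275
2. 43.67338, 92.41638
3. -87.08415, -159.84022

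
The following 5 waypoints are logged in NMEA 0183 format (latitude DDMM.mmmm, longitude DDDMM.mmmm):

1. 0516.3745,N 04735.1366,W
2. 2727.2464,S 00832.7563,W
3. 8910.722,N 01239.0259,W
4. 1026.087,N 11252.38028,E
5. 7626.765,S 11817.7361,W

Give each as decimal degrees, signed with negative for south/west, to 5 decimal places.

Point 1:
  Latitude: split at 2 digits → 05° and 16.3745′; 5 + 16.3745/60 = 5.272908
  N → positive
  Lon: split at 3 digits → 047° and 35.1366′; 47 + 35.1366/60 = 47.585610
  W → negative
Point 2:
  φ: degrees = first 2 digits = 27, minutes = 27.2464; 27 + 27.2464/60 = 27.454107
  S ⇒ negate
  Lon: split at 3 digits → 008° and 32.7563′; 8 + 32.7563/60 = 8.545938
  W → negative
Point 3:
  Latitude: split at 2 digits → 89° and 10.722′; 89 + 10.722/60 = 89.178700
  N → positive
  λ: degrees = first 3 digits = 12, minutes = 39.0259; 12 + 39.0259/60 = 12.650432
  W ⇒ negate
Point 4:
  Latitude: degrees = first 2 digits = 10, minutes = 26.087; 10 + 26.087/60 = 10.434783
  N ⇒ keep positive
  Longitude: degrees = first 3 digits = 112, minutes = 52.38028; 112 + 52.38028/60 = 112.873005
  E ⇒ keep positive
Point 5:
  Lat: degrees = first 2 digits = 76, minutes = 26.765; 76 + 26.765/60 = 76.446083
  S → negative
  Longitude: degrees = first 3 digits = 118, minutes = 17.7361; 118 + 17.7361/60 = 118.295602
  hemisphere W, so the sign is −

1. 5.27291, -47.58561
2. -27.45411, -8.54594
3. 89.17870, -12.65043
4. 10.43478, 112.87300
5. -76.44608, -118.29560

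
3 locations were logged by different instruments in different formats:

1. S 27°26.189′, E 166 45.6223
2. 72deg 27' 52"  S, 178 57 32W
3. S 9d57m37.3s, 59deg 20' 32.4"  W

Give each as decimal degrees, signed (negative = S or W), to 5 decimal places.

1. -27.43648, 166.76037
2. -72.46444, -178.95889
3. -9.96036, -59.34233

Point 1:
  Latitude: 26.189′ = 0.436483°; total 27.436483
  hemisphere S, so the sign is −
  Lon: 166 + 45.6223/60 = 166.760372
  E → positive
Point 2:
  Lat: 27′ + 52″ = 27.86667′; 72 + 27.86667/60 = 72.464444
  hemisphere S, so the sign is −
  Lon: 178 + 57/60 + 32/3600 = 178.958889
  W ⇒ negate
Point 3:
  Lat: 9° + 57/60 + 37.3/3600 = 9 + 0.950000 + 0.010361 = 9.960361
  hemisphere S, so the sign is −
  Lon: 20′ + 32.4″ = 20.54000′; 59 + 20.54000/60 = 59.342333
  hemisphere W, so the sign is −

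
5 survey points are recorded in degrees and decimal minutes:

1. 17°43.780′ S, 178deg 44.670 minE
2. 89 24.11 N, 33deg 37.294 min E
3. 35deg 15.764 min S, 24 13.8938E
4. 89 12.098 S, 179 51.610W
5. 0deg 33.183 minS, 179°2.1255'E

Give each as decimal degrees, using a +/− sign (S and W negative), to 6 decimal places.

Point 1:
  φ: 43.78′ = 0.729667°; total 17.7296667
  S → negative
  Lon: 178 + 44.67/60 = 178.7445000
  E → positive
Point 2:
  Lat: 24.11′ = 0.401833°; total 89.4018333
  N ⇒ keep positive
  Lon: 37.294′ = 0.621567°; total 33.6215667
  E → positive
Point 3:
  φ: 15.764′ = 0.262733°; total 35.2627333
  S ⇒ negate
  Longitude: 13.8938′ = 0.231563°; total 24.2315633
  E → positive
Point 4:
  Lat: 89 + 12.098/60 = 89.2016333
  hemisphere S, so the sign is −
  Lon: 51.61′ = 0.860167°; total 179.8601667
  W ⇒ negate
Point 5:
  Lat: 33.183′ = 0.553050°; total 0.5530500
  S → negative
  Lon: 2.1255′ = 0.035425°; total 179.0354250
  E ⇒ keep positive

1. -17.729667, 178.744500
2. 89.401833, 33.621567
3. -35.262733, 24.231563
4. -89.201633, -179.860167
5. -0.553050, 179.035425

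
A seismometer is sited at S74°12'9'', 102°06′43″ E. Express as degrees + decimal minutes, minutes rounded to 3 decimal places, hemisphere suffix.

φ: 12 + 9/60 = 12.15000′
Longitude: 6 + 43/60 = 6.71667′

74° 12.150′ S, 102° 6.717′ E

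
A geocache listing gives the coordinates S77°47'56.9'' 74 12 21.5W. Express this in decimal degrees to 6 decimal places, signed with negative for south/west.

Lat: 77 + 47/60 + 56.9/3600 = 77.7991389
S → negative
λ: 74 + 12/60 + 21.5/3600 = 74.2059722
hemisphere W, so the sign is −

-77.799139, -74.205972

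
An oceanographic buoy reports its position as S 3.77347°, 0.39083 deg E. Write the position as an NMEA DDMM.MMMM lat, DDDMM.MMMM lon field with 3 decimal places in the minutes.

φ: fractional part 0.773470 → 46.40820 minutes
λ: fractional part 0.390830 → 23.44980 minutes

0346.408,S / 00023.450,E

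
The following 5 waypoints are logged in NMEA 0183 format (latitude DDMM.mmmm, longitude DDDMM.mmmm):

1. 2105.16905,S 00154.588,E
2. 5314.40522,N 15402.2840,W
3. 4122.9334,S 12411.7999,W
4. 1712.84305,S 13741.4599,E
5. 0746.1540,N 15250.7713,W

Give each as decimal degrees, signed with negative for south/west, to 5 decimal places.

Point 1:
  φ: degrees = first 2 digits = 21, minutes = 5.16905; 21 + 5.16905/60 = 21.086151
  S → negative
  Longitude: degrees = first 3 digits = 1, minutes = 54.588; 1 + 54.588/60 = 1.909800
  E ⇒ keep positive
Point 2:
  Lat: split at 2 digits → 53° and 14.40522′; 53 + 14.40522/60 = 53.240087
  N ⇒ keep positive
  Lon: degrees = first 3 digits = 154, minutes = 2.284; 154 + 2.284/60 = 154.038067
  W → negative
Point 3:
  φ: degrees = first 2 digits = 41, minutes = 22.9334; 41 + 22.9334/60 = 41.382223
  hemisphere S, so the sign is −
  Lon: degrees = first 3 digits = 124, minutes = 11.7999; 124 + 11.7999/60 = 124.196665
  hemisphere W, so the sign is −
Point 4:
  Lat: degrees = first 2 digits = 17, minutes = 12.84305; 17 + 12.84305/60 = 17.214051
  S → negative
  Longitude: degrees = first 3 digits = 137, minutes = 41.4599; 137 + 41.4599/60 = 137.690998
  E ⇒ keep positive
Point 5:
  φ: split at 2 digits → 07° and 46.154′; 7 + 46.154/60 = 7.769233
  N ⇒ keep positive
  Lon: degrees = first 3 digits = 152, minutes = 50.7713; 152 + 50.7713/60 = 152.846188
  W → negative

1. -21.08615, 1.90980
2. 53.24009, -154.03807
3. -41.38222, -124.19667
4. -17.21405, 137.69100
5. 7.76923, -152.84619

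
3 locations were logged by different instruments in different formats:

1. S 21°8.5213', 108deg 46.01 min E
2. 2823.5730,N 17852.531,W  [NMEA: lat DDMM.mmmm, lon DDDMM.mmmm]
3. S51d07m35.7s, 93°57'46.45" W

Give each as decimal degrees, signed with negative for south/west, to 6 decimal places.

1. -21.142022, 108.766833
2. 28.392883, -178.875517
3. -51.126583, -93.962903

Point 1:
  Latitude: 21 + 8.5213/60 = 21.1420217
  hemisphere S, so the sign is −
  Longitude: 108 + 46.01/60 = 108.7668333
  E ⇒ keep positive
Point 2:
  Latitude: degrees = first 2 digits = 28, minutes = 23.573; 28 + 23.573/60 = 28.3928833
  N ⇒ keep positive
  Lon: degrees = first 3 digits = 178, minutes = 52.531; 178 + 52.531/60 = 178.8755167
  hemisphere W, so the sign is −
Point 3:
  Latitude: 51° + 7/60 + 35.7/3600 = 51 + 0.116667 + 0.009917 = 51.1265833
  hemisphere S, so the sign is −
  λ: 93 + 57/60 + 46.45/3600 = 93.9629028
  W → negative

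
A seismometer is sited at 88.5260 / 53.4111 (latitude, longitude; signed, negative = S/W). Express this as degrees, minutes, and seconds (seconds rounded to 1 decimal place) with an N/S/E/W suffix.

88°31′33.6″ N, 53°24′40.0″ E

Lat: whole degrees 88; 31.56000′ → 31′ and 33.600″
Lon: 0.411100° → 24.66600′; 0.66600 × 60 = 39.960″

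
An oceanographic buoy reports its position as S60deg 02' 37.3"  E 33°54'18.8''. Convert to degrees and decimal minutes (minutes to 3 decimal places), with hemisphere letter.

Lat: 2 + 37.3/60 = 2.62167′
Lon: seconds/60 = 0.31333; minutes = 54 + 0.31333 = 54.31333

60° 2.622′ S, 33° 54.313′ E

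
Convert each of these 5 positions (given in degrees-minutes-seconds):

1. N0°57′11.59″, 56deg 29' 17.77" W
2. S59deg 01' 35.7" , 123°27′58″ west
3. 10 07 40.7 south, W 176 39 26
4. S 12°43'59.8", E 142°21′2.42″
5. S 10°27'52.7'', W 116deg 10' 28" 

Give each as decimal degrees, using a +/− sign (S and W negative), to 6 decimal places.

Point 1:
  Lat: 0 + 57/60 + 11.59/3600 = 0.9532194
  N → positive
  Lon: 56° + 29/60 + 17.77/3600 = 56 + 0.483333 + 0.004936 = 56.4882694
  W ⇒ negate
Point 2:
  Lat: 59 + 1/60 + 35.7/3600 = 59.0265833
  S ⇒ negate
  Lon: 27′ + 58″ = 27.96667′; 123 + 27.96667/60 = 123.4661111
  W ⇒ negate
Point 3:
  φ: 10° + 7/60 + 40.7/3600 = 10 + 0.116667 + 0.011306 = 10.1279722
  S → negative
  Lon: 176° + 39/60 + 26/3600 = 176 + 0.650000 + 0.007222 = 176.6572222
  W → negative
Point 4:
  Latitude: 12° + 43/60 + 59.8/3600 = 12 + 0.716667 + 0.016611 = 12.7332778
  S → negative
  λ: 21′ + 2.42″ = 21.04033′; 142 + 21.04033/60 = 142.3506722
  E ⇒ keep positive
Point 5:
  φ: 10° + 27/60 + 52.7/3600 = 10 + 0.450000 + 0.014639 = 10.4646389
  S → negative
  Longitude: 116 + 10/60 + 28/3600 = 116.1744444
  W ⇒ negate

1. 0.953219, -56.488269
2. -59.026583, -123.466111
3. -10.127972, -176.657222
4. -12.733278, 142.350672
5. -10.464639, -116.174444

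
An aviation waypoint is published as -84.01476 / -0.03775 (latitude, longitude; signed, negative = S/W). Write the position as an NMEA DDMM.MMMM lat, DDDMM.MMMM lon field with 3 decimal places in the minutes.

8400.886,S / 00002.265,W

Latitude is negative → S; |value| = 84.014760
Lat: 84° + 0.014760 × 60 = 84° 0.88560′
Longitude is negative → W; |value| = 0.037750
Longitude: 0° + 0.037750 × 60 = 0° 2.26500′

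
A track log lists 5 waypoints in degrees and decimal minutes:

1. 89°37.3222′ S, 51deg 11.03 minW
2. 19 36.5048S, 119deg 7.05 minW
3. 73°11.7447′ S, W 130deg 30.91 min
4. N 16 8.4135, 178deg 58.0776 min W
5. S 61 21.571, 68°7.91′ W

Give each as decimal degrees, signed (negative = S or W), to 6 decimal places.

1. -89.622037, -51.183833
2. -19.608413, -119.117500
3. -73.195745, -130.515167
4. 16.140225, -178.967960
5. -61.359517, -68.131833

Point 1:
  Lat: 89 + 37.3222/60 = 89.6220367
  hemisphere S, so the sign is −
  λ: 11.03′ = 0.183833°; total 51.1838333
  W → negative
Point 2:
  φ: 19 + 36.5048/60 = 19.6084133
  hemisphere S, so the sign is −
  Longitude: 7.05′ = 0.117500°; total 119.1175000
  hemisphere W, so the sign is −
Point 3:
  φ: 11.7447′ = 0.195745°; total 73.1957450
  S → negative
  Longitude: 130 + 30.91/60 = 130.5151667
  W → negative
Point 4:
  Lat: 8.4135′ = 0.140225°; total 16.1402250
  N ⇒ keep positive
  λ: 178 + 58.0776/60 = 178.9679600
  W → negative
Point 5:
  φ: 61 + 21.571/60 = 61.3595167
  S → negative
  Longitude: 7.91′ = 0.131833°; total 68.1318333
  W → negative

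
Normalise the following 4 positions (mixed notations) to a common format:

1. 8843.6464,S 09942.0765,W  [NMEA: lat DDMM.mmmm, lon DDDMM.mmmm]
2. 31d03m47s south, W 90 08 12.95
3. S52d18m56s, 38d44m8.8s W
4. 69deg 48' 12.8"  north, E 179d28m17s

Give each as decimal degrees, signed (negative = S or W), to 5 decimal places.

Point 1:
  Lat: split at 2 digits → 88° and 43.6464′; 88 + 43.6464/60 = 88.727440
  hemisphere S, so the sign is −
  λ: split at 3 digits → 099° and 42.0765′; 99 + 42.0765/60 = 99.701275
  W ⇒ negate
Point 2:
  φ: 31 + 3/60 + 47/3600 = 31.063056
  hemisphere S, so the sign is −
  Longitude: 90° + 8/60 + 12.95/3600 = 90 + 0.133333 + 0.003597 = 90.136931
  hemisphere W, so the sign is −
Point 3:
  Lat: 18′ + 56″ = 18.93333′; 52 + 18.93333/60 = 52.315556
  S ⇒ negate
  Longitude: 38 + 44/60 + 8.8/3600 = 38.735778
  W → negative
Point 4:
  Lat: 69° + 48/60 + 12.8/3600 = 69 + 0.800000 + 0.003556 = 69.803556
  N → positive
  λ: 179° + 28/60 + 17/3600 = 179 + 0.466667 + 0.004722 = 179.471389
  E → positive

1. -88.72744, -99.70128
2. -31.06306, -90.13693
3. -52.31556, -38.73578
4. 69.80356, 179.47139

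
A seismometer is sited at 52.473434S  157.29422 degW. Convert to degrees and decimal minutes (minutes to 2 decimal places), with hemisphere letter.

Lat: fractional part 0.473434 → 28.4060 minutes
Lon: fractional part 0.294220 → 17.6532 minutes

52° 28.41′ S, 157° 17.65′ W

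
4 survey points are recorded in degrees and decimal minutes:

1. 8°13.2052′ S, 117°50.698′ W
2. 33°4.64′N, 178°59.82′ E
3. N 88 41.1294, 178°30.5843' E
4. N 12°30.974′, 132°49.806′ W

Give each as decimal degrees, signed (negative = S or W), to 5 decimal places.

1. -8.22009, -117.84497
2. 33.07733, 178.99700
3. 88.68549, 178.50974
4. 12.51623, -132.83010

Point 1:
  φ: 8 + 13.2052/60 = 8.220087
  S → negative
  Longitude: 117 + 50.698/60 = 117.844967
  W ⇒ negate
Point 2:
  φ: 4.64′ = 0.077333°; total 33.077333
  N ⇒ keep positive
  Longitude: 178 + 59.82/60 = 178.997000
  E → positive
Point 3:
  Latitude: 41.1294′ = 0.685490°; total 88.685490
  N → positive
  Longitude: 30.5843′ = 0.509738°; total 178.509738
  E → positive
Point 4:
  Latitude: 30.974′ = 0.516233°; total 12.516233
  N ⇒ keep positive
  λ: 132 + 49.806/60 = 132.830100
  hemisphere W, so the sign is −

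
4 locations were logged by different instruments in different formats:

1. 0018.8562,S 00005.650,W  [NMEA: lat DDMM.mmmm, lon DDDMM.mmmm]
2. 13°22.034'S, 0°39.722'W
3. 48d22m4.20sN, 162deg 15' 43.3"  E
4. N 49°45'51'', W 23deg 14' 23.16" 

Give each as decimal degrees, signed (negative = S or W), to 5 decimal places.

1. -0.31427, -0.09417
2. -13.36723, -0.66203
3. 48.36783, 162.26203
4. 49.76417, -23.23977

Point 1:
  φ: split at 2 digits → 00° and 18.8562′; 0 + 18.8562/60 = 0.314270
  hemisphere S, so the sign is −
  Longitude: split at 3 digits → 000° and 5.65′; 0 + 5.65/60 = 0.094167
  W → negative
Point 2:
  Lat: 22.034′ = 0.367233°; total 13.367233
  hemisphere S, so the sign is −
  Longitude: 39.722′ = 0.662033°; total 0.662033
  W → negative
Point 3:
  Latitude: 22′ + 4.2″ = 22.07000′; 48 + 22.07000/60 = 48.367833
  N ⇒ keep positive
  λ: 162° + 15/60 + 43.3/3600 = 162 + 0.250000 + 0.012028 = 162.262028
  E → positive
Point 4:
  Lat: 49 + 45/60 + 51/3600 = 49.764167
  N ⇒ keep positive
  λ: 14′ + 23.16″ = 14.38600′; 23 + 14.38600/60 = 23.239767
  hemisphere W, so the sign is −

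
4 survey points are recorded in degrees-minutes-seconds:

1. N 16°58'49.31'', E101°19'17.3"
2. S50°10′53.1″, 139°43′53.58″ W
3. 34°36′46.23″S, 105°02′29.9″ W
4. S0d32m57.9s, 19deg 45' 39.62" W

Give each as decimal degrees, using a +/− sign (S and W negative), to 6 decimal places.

1. 16.980364, 101.321472
2. -50.181417, -139.731550
3. -34.612842, -105.041639
4. -0.549417, -19.761006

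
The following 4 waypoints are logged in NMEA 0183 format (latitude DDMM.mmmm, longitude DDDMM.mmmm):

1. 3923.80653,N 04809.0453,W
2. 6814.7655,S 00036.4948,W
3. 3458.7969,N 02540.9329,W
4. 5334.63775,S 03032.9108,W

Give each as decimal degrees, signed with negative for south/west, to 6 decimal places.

Point 1:
  Latitude: degrees = first 2 digits = 39, minutes = 23.80653; 39 + 23.80653/60 = 39.3967755
  N ⇒ keep positive
  Lon: split at 3 digits → 048° and 9.0453′; 48 + 9.0453/60 = 48.1507550
  hemisphere W, so the sign is −
Point 2:
  Lat: degrees = first 2 digits = 68, minutes = 14.7655; 68 + 14.7655/60 = 68.2460917
  hemisphere S, so the sign is −
  λ: split at 3 digits → 000° and 36.4948′; 0 + 36.4948/60 = 0.6082467
  hemisphere W, so the sign is −
Point 3:
  Latitude: degrees = first 2 digits = 34, minutes = 58.7969; 34 + 58.7969/60 = 34.9799483
  N ⇒ keep positive
  Lon: degrees = first 3 digits = 25, minutes = 40.9329; 25 + 40.9329/60 = 25.6822150
  W → negative
Point 4:
  φ: split at 2 digits → 53° and 34.63775′; 53 + 34.63775/60 = 53.5772958
  S ⇒ negate
  λ: split at 3 digits → 030° and 32.9108′; 30 + 32.9108/60 = 30.5485133
  hemisphere W, so the sign is −

1. 39.396776, -48.150755
2. -68.246092, -0.608247
3. 34.979948, -25.682215
4. -53.577296, -30.548513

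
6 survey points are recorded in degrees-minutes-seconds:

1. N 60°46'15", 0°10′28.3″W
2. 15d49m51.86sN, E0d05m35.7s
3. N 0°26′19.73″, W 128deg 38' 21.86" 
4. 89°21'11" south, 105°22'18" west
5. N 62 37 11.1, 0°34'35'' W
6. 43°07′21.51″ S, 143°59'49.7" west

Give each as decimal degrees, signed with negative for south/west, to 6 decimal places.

Point 1:
  Latitude: 60 + 46/60 + 15/3600 = 60.7708333
  N ⇒ keep positive
  Longitude: 0 + 10/60 + 28.3/3600 = 0.1745278
  W ⇒ negate
Point 2:
  Lat: 15° + 49/60 + 51.86/3600 = 15 + 0.816667 + 0.014406 = 15.8310722
  N → positive
  Lon: 5′ + 35.7″ = 5.59500′; 0 + 5.59500/60 = 0.0932500
  E ⇒ keep positive
Point 3:
  Latitude: 0° + 26/60 + 19.73/3600 = 0 + 0.433333 + 0.005481 = 0.4388139
  N ⇒ keep positive
  λ: 128 + 38/60 + 21.86/3600 = 128.6394056
  W ⇒ negate
Point 4:
  φ: 89° + 21/60 + 11/3600 = 89 + 0.350000 + 0.003056 = 89.3530556
  hemisphere S, so the sign is −
  Longitude: 22′ + 18″ = 22.30000′; 105 + 22.30000/60 = 105.3716667
  W → negative
Point 5:
  Lat: 37′ + 11.1″ = 37.18500′; 62 + 37.18500/60 = 62.6197500
  N → positive
  Lon: 0° + 34/60 + 35/3600 = 0 + 0.566667 + 0.009722 = 0.5763889
  W → negative
Point 6:
  Latitude: 7′ + 21.51″ = 7.35850′; 43 + 7.35850/60 = 43.1226417
  S → negative
  Lon: 143 + 59/60 + 49.7/3600 = 143.9971389
  W → negative

1. 60.770833, -0.174528
2. 15.831072, 0.093250
3. 0.438814, -128.639406
4. -89.353056, -105.371667
5. 62.619750, -0.576389
6. -43.122642, -143.997139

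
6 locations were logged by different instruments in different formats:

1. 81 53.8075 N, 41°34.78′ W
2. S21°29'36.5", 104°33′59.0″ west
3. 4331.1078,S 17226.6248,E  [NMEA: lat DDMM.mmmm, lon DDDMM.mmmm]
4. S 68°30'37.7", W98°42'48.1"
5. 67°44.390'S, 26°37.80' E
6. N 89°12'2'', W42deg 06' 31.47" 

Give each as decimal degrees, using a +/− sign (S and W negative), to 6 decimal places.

Point 1:
  Latitude: 81 + 53.8075/60 = 81.8967917
  N → positive
  Longitude: 41 + 34.78/60 = 41.5796667
  W ⇒ negate
Point 2:
  Lat: 29′ + 36.5″ = 29.60833′; 21 + 29.60833/60 = 21.4934722
  hemisphere S, so the sign is −
  Longitude: 104 + 33/60 + 59/3600 = 104.5663889
  W ⇒ negate
Point 3:
  Latitude: split at 2 digits → 43° and 31.1078′; 43 + 31.1078/60 = 43.5184633
  S → negative
  Lon: degrees = first 3 digits = 172, minutes = 26.6248; 172 + 26.6248/60 = 172.4437467
  E ⇒ keep positive
Point 4:
  Lat: 68 + 30/60 + 37.7/3600 = 68.5104722
  S ⇒ negate
  Longitude: 98 + 42/60 + 48.1/3600 = 98.7133611
  W ⇒ negate
Point 5:
  Lat: 67 + 44.39/60 = 67.7398333
  S → negative
  λ: 26 + 37.8/60 = 26.6300000
  E → positive
Point 6:
  Latitude: 89 + 12/60 + 2/3600 = 89.2005556
  N ⇒ keep positive
  Lon: 42 + 6/60 + 31.47/3600 = 42.1087417
  W → negative

1. 81.896792, -41.579667
2. -21.493472, -104.566389
3. -43.518463, 172.443747
4. -68.510472, -98.713361
5. -67.739833, 26.630000
6. 89.200556, -42.108742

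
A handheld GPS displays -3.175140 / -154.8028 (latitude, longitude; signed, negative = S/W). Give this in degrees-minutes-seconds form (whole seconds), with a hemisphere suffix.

3°10′31″ S, 154°48′10″ W

Latitude is negative → S; |value| = 3.175140
φ: 0.175140° → 10.50840′; 0.50840 × 60 = 30.50″
Longitude is negative → W; |value| = 154.802800
λ: whole degrees 154; 48.16800′ → 48′ and 10.08″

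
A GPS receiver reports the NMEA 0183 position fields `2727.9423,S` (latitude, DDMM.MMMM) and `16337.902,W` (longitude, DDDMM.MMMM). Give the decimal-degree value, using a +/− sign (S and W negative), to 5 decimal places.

Latitude: split at 2 digits → 27° and 27.9423′; 27 + 27.9423/60 = 27.465705
S → negative
λ: split at 3 digits → 163° and 37.902′; 163 + 37.902/60 = 163.631700
hemisphere W, so the sign is −

-27.46571, -163.63170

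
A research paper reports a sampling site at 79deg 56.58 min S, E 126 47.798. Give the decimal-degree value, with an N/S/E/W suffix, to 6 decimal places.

79.943000° S, 126.796633° E

Lat: 56.58′ = 0.943000°; total 79.9430000
λ: 126 + 47.798/60 = 126.7966333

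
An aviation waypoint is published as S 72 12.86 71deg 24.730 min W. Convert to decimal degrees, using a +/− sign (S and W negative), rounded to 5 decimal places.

-72.21433, -71.41217

Latitude: 72 + 12.86/60 = 72.214333
S → negative
λ: 71 + 24.73/60 = 71.412167
W → negative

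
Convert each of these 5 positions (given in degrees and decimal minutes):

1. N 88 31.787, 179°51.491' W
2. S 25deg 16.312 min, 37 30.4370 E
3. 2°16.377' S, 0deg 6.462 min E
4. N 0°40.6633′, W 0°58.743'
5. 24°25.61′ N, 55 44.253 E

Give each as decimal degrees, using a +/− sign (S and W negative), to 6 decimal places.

Point 1:
  φ: 88 + 31.787/60 = 88.5297833
  N → positive
  Longitude: 179 + 51.491/60 = 179.8581833
  W → negative
Point 2:
  φ: 16.312′ = 0.271867°; total 25.2718667
  S ⇒ negate
  Longitude: 37 + 30.437/60 = 37.5072833
  E ⇒ keep positive
Point 3:
  Latitude: 16.377′ = 0.272950°; total 2.2729500
  hemisphere S, so the sign is −
  λ: 6.462′ = 0.107700°; total 0.1077000
  E → positive
Point 4:
  Lat: 40.6633′ = 0.677722°; total 0.6777217
  N ⇒ keep positive
  Lon: 0 + 58.743/60 = 0.9790500
  W → negative
Point 5:
  Lat: 24 + 25.61/60 = 24.4268333
  N ⇒ keep positive
  Lon: 44.253′ = 0.737550°; total 55.7375500
  E ⇒ keep positive

1. 88.529783, -179.858183
2. -25.271867, 37.507283
3. -2.272950, 0.107700
4. 0.677722, -0.979050
5. 24.426833, 55.737550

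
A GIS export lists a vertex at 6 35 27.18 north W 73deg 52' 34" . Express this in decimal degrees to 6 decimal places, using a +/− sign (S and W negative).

φ: 6 + 35/60 + 27.18/3600 = 6.5908833
N ⇒ keep positive
λ: 52′ + 34″ = 52.56667′; 73 + 52.56667/60 = 73.8761111
W → negative

6.590883, -73.876111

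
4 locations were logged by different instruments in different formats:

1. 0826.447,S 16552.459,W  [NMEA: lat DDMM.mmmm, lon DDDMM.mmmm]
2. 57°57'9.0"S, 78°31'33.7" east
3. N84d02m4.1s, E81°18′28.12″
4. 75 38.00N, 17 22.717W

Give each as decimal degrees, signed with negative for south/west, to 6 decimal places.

Point 1:
  Lat: degrees = first 2 digits = 8, minutes = 26.447; 8 + 26.447/60 = 8.4407833
  S → negative
  λ: split at 3 digits → 165° and 52.459′; 165 + 52.459/60 = 165.8743167
  hemisphere W, so the sign is −
Point 2:
  Latitude: 57′ + 9″ = 57.15000′; 57 + 57.15000/60 = 57.9525000
  S ⇒ negate
  Lon: 31′ + 33.7″ = 31.56167′; 78 + 31.56167/60 = 78.5260278
  E ⇒ keep positive
Point 3:
  Latitude: 84° + 2/60 + 4.1/3600 = 84 + 0.033333 + 0.001139 = 84.0344722
  N → positive
  Longitude: 18′ + 28.12″ = 18.46867′; 81 + 18.46867/60 = 81.3078111
  E → positive
Point 4:
  Latitude: 38′ = 0.633333°; total 75.6333333
  N ⇒ keep positive
  Longitude: 17 + 22.717/60 = 17.3786167
  W → negative

1. -8.440783, -165.874317
2. -57.952500, 78.526028
3. 84.034472, 81.307811
4. 75.633333, -17.378617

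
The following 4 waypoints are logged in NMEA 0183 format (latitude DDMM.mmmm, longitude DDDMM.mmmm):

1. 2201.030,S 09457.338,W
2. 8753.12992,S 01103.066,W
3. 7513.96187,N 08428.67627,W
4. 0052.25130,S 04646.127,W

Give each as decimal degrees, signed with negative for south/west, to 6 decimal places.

1. -22.017167, -94.955633
2. -87.885499, -11.051100
3. 75.232698, -84.477938
4. -0.870855, -46.768783

Point 1:
  Lat: degrees = first 2 digits = 22, minutes = 1.03; 22 + 1.03/60 = 22.0171667
  S → negative
  Lon: split at 3 digits → 094° and 57.338′; 94 + 57.338/60 = 94.9556333
  hemisphere W, so the sign is −
Point 2:
  Latitude: degrees = first 2 digits = 87, minutes = 53.12992; 87 + 53.12992/60 = 87.8854987
  hemisphere S, so the sign is −
  Lon: degrees = first 3 digits = 11, minutes = 3.066; 11 + 3.066/60 = 11.0511000
  hemisphere W, so the sign is −
Point 3:
  Lat: split at 2 digits → 75° and 13.96187′; 75 + 13.96187/60 = 75.2326978
  N ⇒ keep positive
  Lon: split at 3 digits → 084° and 28.67627′; 84 + 28.67627/60 = 84.4779378
  W ⇒ negate
Point 4:
  Latitude: degrees = first 2 digits = 0, minutes = 52.2513; 0 + 52.2513/60 = 0.8708550
  hemisphere S, so the sign is −
  Lon: split at 3 digits → 046° and 46.127′; 46 + 46.127/60 = 46.7687833
  W ⇒ negate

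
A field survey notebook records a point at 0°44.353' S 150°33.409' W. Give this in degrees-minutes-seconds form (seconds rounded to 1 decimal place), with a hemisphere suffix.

Latitude: 44.35300′ → 44′ and 0.35300 × 60 = 21.180″
λ: 33.40900′ → 33′ and 0.40900 × 60 = 24.540″

0°44′21.2″ S, 150°33′24.5″ W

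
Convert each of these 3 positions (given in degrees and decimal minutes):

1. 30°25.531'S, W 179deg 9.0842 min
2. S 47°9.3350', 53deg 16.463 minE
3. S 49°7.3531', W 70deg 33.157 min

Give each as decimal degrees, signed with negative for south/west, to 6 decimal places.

1. -30.425517, -179.151403
2. -47.155583, 53.274383
3. -49.122552, -70.552617

Point 1:
  Latitude: 25.531′ = 0.425517°; total 30.4255167
  hemisphere S, so the sign is −
  Longitude: 179 + 9.0842/60 = 179.1514033
  W → negative
Point 2:
  φ: 9.335′ = 0.155583°; total 47.1555833
  S ⇒ negate
  λ: 53 + 16.463/60 = 53.2743833
  E → positive
Point 3:
  φ: 7.3531′ = 0.122552°; total 49.1225517
  S → negative
  Lon: 33.157′ = 0.552617°; total 70.5526167
  W ⇒ negate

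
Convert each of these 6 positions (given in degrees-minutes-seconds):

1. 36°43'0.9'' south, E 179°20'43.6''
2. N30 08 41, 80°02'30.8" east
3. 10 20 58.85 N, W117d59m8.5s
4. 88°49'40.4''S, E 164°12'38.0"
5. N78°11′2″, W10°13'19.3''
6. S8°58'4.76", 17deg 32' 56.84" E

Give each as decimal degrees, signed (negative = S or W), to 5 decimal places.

Point 1:
  φ: 36 + 43/60 + 0.9/3600 = 36.716917
  hemisphere S, so the sign is −
  λ: 179° + 20/60 + 43.6/3600 = 179 + 0.333333 + 0.012111 = 179.345444
  E ⇒ keep positive
Point 2:
  Lat: 30° + 8/60 + 41/3600 = 30 + 0.133333 + 0.011389 = 30.144722
  N ⇒ keep positive
  λ: 80° + 2/60 + 30.8/3600 = 80 + 0.033333 + 0.008556 = 80.041889
  E → positive
Point 3:
  Latitude: 20′ + 58.85″ = 20.98083′; 10 + 20.98083/60 = 10.349681
  N ⇒ keep positive
  Lon: 117 + 59/60 + 8.5/3600 = 117.985694
  W → negative
Point 4:
  φ: 88° + 49/60 + 40.4/3600 = 88 + 0.816667 + 0.011222 = 88.827889
  S → negative
  Longitude: 164 + 12/60 + 38/3600 = 164.210556
  E ⇒ keep positive
Point 5:
  φ: 78° + 11/60 + 2/3600 = 78 + 0.183333 + 0.000556 = 78.183889
  N → positive
  Longitude: 10° + 13/60 + 19.3/3600 = 10 + 0.216667 + 0.005361 = 10.222028
  W ⇒ negate
Point 6:
  φ: 8 + 58/60 + 4.76/3600 = 8.967989
  S → negative
  λ: 32′ + 56.84″ = 32.94733′; 17 + 32.94733/60 = 17.549122
  E ⇒ keep positive

1. -36.71692, 179.34544
2. 30.14472, 80.04189
3. 10.34968, -117.98569
4. -88.82789, 164.21056
5. 78.18389, -10.22203
6. -8.96799, 17.54912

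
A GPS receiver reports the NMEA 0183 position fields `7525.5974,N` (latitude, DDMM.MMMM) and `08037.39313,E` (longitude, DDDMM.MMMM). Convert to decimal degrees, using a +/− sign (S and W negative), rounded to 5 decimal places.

Lat: split at 2 digits → 75° and 25.5974′; 75 + 25.5974/60 = 75.426623
N → positive
Longitude: split at 3 digits → 080° and 37.39313′; 80 + 37.39313/60 = 80.623219
E ⇒ keep positive

75.42662, 80.62322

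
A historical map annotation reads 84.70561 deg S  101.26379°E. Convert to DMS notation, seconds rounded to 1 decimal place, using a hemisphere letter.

84°42′20.2″ S, 101°15′49.6″ E

Latitude: 0.705610 × 60 = 42.33660′ → 42′, remainder × 60 = 20.196″
λ: 0.263790° → 15.82740′; 0.82740 × 60 = 49.644″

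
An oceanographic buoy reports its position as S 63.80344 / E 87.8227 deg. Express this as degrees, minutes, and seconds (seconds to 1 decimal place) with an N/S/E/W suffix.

63°48′12.4″ S, 87°49′21.7″ E

Lat: 0.803440 × 60 = 48.20640′ → 48′, remainder × 60 = 12.384″
Lon: whole degrees 87; 49.36200′ → 49′ and 21.720″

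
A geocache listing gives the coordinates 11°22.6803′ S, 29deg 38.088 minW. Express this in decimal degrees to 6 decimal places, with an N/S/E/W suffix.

11.378005° S, 29.634800° W

φ: 22.6803′ = 0.378005°; total 11.3780050
λ: 38.088′ = 0.634800°; total 29.6348000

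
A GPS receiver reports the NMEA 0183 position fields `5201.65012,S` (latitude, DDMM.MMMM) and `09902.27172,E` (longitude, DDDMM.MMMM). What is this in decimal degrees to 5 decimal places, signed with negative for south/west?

φ: degrees = first 2 digits = 52, minutes = 1.65012; 52 + 1.65012/60 = 52.027502
S → negative
Lon: split at 3 digits → 099° and 2.27172′; 99 + 2.27172/60 = 99.037862
E ⇒ keep positive

-52.02750, 99.03786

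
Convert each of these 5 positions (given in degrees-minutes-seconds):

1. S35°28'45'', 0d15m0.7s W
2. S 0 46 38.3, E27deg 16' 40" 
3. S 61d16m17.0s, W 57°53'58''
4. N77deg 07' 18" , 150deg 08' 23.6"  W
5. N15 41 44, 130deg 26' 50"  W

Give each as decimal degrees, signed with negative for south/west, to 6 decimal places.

Point 1:
  Latitude: 35° + 28/60 + 45/3600 = 35 + 0.466667 + 0.012500 = 35.4791667
  hemisphere S, so the sign is −
  λ: 0 + 15/60 + 0.7/3600 = 0.2501944
  hemisphere W, so the sign is −
Point 2:
  φ: 0 + 46/60 + 38.3/3600 = 0.7773056
  S → negative
  Lon: 27° + 16/60 + 40/3600 = 27 + 0.266667 + 0.011111 = 27.2777778
  E → positive
Point 3:
  φ: 61 + 16/60 + 17/3600 = 61.2713889
  hemisphere S, so the sign is −
  Lon: 53′ + 58″ = 53.96667′; 57 + 53.96667/60 = 57.8994444
  hemisphere W, so the sign is −
Point 4:
  Lat: 77° + 7/60 + 18/3600 = 77 + 0.116667 + 0.005000 = 77.1216667
  N ⇒ keep positive
  Lon: 8′ + 23.6″ = 8.39333′; 150 + 8.39333/60 = 150.1398889
  W → negative
Point 5:
  Lat: 15 + 41/60 + 44/3600 = 15.6955556
  N → positive
  λ: 130° + 26/60 + 50/3600 = 130 + 0.433333 + 0.013889 = 130.4472222
  hemisphere W, so the sign is −

1. -35.479167, -0.250194
2. -0.777306, 27.277778
3. -61.271389, -57.899444
4. 77.121667, -150.139889
5. 15.695556, -130.447222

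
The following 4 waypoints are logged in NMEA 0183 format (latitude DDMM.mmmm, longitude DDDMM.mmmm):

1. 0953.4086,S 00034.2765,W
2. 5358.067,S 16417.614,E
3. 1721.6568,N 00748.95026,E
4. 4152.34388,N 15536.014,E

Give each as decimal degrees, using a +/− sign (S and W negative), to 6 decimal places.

1. -9.890143, -0.571275
2. -53.967783, 164.293567
3. 17.360947, 7.815838
4. 41.872398, 155.600233

Point 1:
  φ: split at 2 digits → 09° and 53.4086′; 9 + 53.4086/60 = 9.8901433
  hemisphere S, so the sign is −
  Lon: split at 3 digits → 000° and 34.2765′; 0 + 34.2765/60 = 0.5712750
  W → negative
Point 2:
  Lat: split at 2 digits → 53° and 58.067′; 53 + 58.067/60 = 53.9677833
  S ⇒ negate
  λ: degrees = first 3 digits = 164, minutes = 17.614; 164 + 17.614/60 = 164.2935667
  E ⇒ keep positive
Point 3:
  Lat: degrees = first 2 digits = 17, minutes = 21.6568; 17 + 21.6568/60 = 17.3609467
  N → positive
  λ: degrees = first 3 digits = 7, minutes = 48.95026; 7 + 48.95026/60 = 7.8158377
  E → positive
Point 4:
  Lat: degrees = first 2 digits = 41, minutes = 52.34388; 41 + 52.34388/60 = 41.8723980
  N ⇒ keep positive
  Lon: degrees = first 3 digits = 155, minutes = 36.014; 155 + 36.014/60 = 155.6002333
  E → positive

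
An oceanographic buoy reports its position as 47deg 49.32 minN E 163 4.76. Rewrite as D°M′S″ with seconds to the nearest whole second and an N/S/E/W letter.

Latitude: 49.32000′ → 49′ and 0.32000 × 60 = 19.20″
λ: 4.76000′ → 4′ and 0.76000 × 60 = 45.60″

47°49′19″ N, 163°04′46″ E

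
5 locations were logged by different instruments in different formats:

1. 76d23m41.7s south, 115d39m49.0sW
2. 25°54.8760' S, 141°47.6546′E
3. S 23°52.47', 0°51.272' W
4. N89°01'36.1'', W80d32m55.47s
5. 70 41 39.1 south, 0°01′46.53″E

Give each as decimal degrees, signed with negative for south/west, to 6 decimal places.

Point 1:
  Latitude: 76 + 23/60 + 41.7/3600 = 76.3949167
  S ⇒ negate
  λ: 39′ + 49″ = 39.81667′; 115 + 39.81667/60 = 115.6636111
  W → negative
Point 2:
  Latitude: 25 + 54.876/60 = 25.9146000
  S → negative
  Lon: 141 + 47.6546/60 = 141.7942433
  E → positive
Point 3:
  Latitude: 23 + 52.47/60 = 23.8745000
  hemisphere S, so the sign is −
  Lon: 51.272′ = 0.854533°; total 0.8545333
  W ⇒ negate
Point 4:
  Lat: 89° + 1/60 + 36.1/3600 = 89 + 0.016667 + 0.010028 = 89.0266944
  N ⇒ keep positive
  Longitude: 80° + 32/60 + 55.47/3600 = 80 + 0.533333 + 0.015408 = 80.5487417
  W ⇒ negate
Point 5:
  φ: 70° + 41/60 + 39.1/3600 = 70 + 0.683333 + 0.010861 = 70.6941944
  hemisphere S, so the sign is −
  Lon: 1′ + 46.53″ = 1.77550′; 0 + 1.77550/60 = 0.0295917
  E ⇒ keep positive

1. -76.394917, -115.663611
2. -25.914600, 141.794243
3. -23.874500, -0.854533
4. 89.026694, -80.548742
5. -70.694194, 0.029592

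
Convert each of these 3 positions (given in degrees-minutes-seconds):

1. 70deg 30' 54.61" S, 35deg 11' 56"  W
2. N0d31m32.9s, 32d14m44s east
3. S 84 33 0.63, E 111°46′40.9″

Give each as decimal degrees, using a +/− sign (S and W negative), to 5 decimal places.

Point 1:
  Lat: 30′ + 54.61″ = 30.91017′; 70 + 30.91017/60 = 70.515169
  S ⇒ negate
  λ: 35 + 11/60 + 56/3600 = 35.198889
  W → negative
Point 2:
  Lat: 31′ + 32.9″ = 31.54833′; 0 + 31.54833/60 = 0.525806
  N → positive
  Longitude: 14′ + 44″ = 14.73333′; 32 + 14.73333/60 = 32.245556
  E → positive
Point 3:
  Latitude: 84 + 33/60 + 0.63/3600 = 84.550175
  S → negative
  Lon: 46′ + 40.9″ = 46.68167′; 111 + 46.68167/60 = 111.778028
  E → positive

1. -70.51517, -35.19889
2. 0.52581, 32.24556
3. -84.55018, 111.77803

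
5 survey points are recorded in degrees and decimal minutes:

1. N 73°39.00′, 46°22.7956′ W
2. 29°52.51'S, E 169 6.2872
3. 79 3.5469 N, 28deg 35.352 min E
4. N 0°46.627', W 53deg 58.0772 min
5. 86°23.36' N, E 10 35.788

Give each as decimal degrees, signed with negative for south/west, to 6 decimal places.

Point 1:
  Latitude: 39′ = 0.650000°; total 73.6500000
  N → positive
  Lon: 22.7956′ = 0.379927°; total 46.3799267
  W → negative
Point 2:
  Latitude: 29 + 52.51/60 = 29.8751667
  S → negative
  Longitude: 169 + 6.2872/60 = 169.1047867
  E ⇒ keep positive
Point 3:
  Lat: 3.5469′ = 0.059115°; total 79.0591150
  N → positive
  Longitude: 28 + 35.352/60 = 28.5892000
  E → positive
Point 4:
  Lat: 0 + 46.627/60 = 0.7771167
  N → positive
  Longitude: 53 + 58.0772/60 = 53.9679533
  hemisphere W, so the sign is −
Point 5:
  Latitude: 23.36′ = 0.389333°; total 86.3893333
  N → positive
  λ: 35.788′ = 0.596467°; total 10.5964667
  E → positive

1. 73.650000, -46.379927
2. -29.875167, 169.104787
3. 79.059115, 28.589200
4. 0.777117, -53.967953
5. 86.389333, 10.596467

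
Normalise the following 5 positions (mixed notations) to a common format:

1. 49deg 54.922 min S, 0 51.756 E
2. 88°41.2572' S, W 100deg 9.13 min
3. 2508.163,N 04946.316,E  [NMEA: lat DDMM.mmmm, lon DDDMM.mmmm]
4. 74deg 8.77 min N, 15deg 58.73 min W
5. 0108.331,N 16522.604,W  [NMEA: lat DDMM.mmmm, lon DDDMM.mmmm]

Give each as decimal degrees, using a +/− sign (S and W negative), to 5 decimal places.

1. -49.91537, 0.86260
2. -88.68762, -100.15217
3. 25.13605, 49.77193
4. 74.14617, -15.97883
5. 1.13885, -165.37673

Point 1:
  φ: 54.922′ = 0.915367°; total 49.915367
  hemisphere S, so the sign is −
  λ: 51.756′ = 0.862600°; total 0.862600
  E ⇒ keep positive
Point 2:
  Lat: 88 + 41.2572/60 = 88.687620
  S ⇒ negate
  Longitude: 9.13′ = 0.152167°; total 100.152167
  hemisphere W, so the sign is −
Point 3:
  Lat: degrees = first 2 digits = 25, minutes = 8.163; 25 + 8.163/60 = 25.136050
  N → positive
  λ: degrees = first 3 digits = 49, minutes = 46.316; 49 + 46.316/60 = 49.771933
  E ⇒ keep positive
Point 4:
  φ: 8.77′ = 0.146167°; total 74.146167
  N ⇒ keep positive
  Longitude: 58.73′ = 0.978833°; total 15.978833
  W ⇒ negate
Point 5:
  φ: degrees = first 2 digits = 1, minutes = 8.331; 1 + 8.331/60 = 1.138850
  N → positive
  Longitude: degrees = first 3 digits = 165, minutes = 22.604; 165 + 22.604/60 = 165.376733
  W ⇒ negate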